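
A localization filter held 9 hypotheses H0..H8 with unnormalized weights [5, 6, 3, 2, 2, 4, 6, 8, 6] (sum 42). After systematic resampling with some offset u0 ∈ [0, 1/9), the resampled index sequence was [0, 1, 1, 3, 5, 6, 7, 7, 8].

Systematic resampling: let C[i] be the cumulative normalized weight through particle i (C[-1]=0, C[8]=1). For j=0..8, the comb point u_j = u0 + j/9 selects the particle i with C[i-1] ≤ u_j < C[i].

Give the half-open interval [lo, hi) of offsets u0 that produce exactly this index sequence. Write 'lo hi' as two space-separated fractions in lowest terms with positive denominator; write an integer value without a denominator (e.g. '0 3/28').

C = [5/42, 11/42, 1/3, 8/21, 3/7, 11/21, 2/3, 6/7, 1]
j=0 picked index 0: u0 ∈ [0, 5/42)
j=1 picked index 1: u0 ∈ [1/126, 19/126)
j=2 picked index 1: u0 ∈ [-13/126, 5/126)
j=3 picked index 3: u0 ∈ [0, 1/21)
j=4 picked index 5: u0 ∈ [-1/63, 5/63)
j=5 picked index 6: u0 ∈ [-2/63, 1/9)
j=6 picked index 7: u0 ∈ [0, 4/21)
j=7 picked index 7: u0 ∈ [-1/9, 5/63)
j=8 picked index 8: u0 ∈ [-2/63, 1/9)
intersection: [1/126, 5/126)

1/126 5/126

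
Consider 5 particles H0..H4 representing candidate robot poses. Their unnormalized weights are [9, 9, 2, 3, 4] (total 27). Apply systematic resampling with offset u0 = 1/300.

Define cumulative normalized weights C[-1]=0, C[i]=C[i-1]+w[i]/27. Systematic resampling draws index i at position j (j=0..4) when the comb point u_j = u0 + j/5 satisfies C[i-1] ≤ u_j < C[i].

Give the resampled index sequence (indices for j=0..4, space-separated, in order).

0 0 1 1 3

C = [1/3, 2/3, 20/27, 23/27, 1]
j=0: u_0=1/300 ∈ [0, 1/3) → index 0
j=1: u_1=61/300 ∈ [0, 1/3) → index 0
j=2: u_2=121/300 ∈ [1/3, 2/3) → index 1
j=3: u_3=181/300 ∈ [1/3, 2/3) → index 1
j=4: u_4=241/300 ∈ [20/27, 23/27) → index 3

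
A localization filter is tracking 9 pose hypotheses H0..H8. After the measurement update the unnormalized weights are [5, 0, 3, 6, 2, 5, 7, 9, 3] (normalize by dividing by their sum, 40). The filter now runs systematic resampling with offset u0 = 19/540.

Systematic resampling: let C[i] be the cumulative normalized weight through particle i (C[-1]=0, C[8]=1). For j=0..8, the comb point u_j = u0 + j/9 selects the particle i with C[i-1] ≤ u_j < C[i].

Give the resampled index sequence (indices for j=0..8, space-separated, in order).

C = [1/8, 1/8, 1/5, 7/20, 2/5, 21/40, 7/10, 37/40, 1]
j=0: u_0=19/540 ∈ [0, 1/8) → index 0
j=1: u_1=79/540 ∈ [1/8, 1/5) → index 2
j=2: u_2=139/540 ∈ [1/5, 7/20) → index 3
j=3: u_3=199/540 ∈ [7/20, 2/5) → index 4
j=4: u_4=259/540 ∈ [2/5, 21/40) → index 5
j=5: u_5=319/540 ∈ [21/40, 7/10) → index 6
j=6: u_6=379/540 ∈ [7/10, 37/40) → index 7
j=7: u_7=439/540 ∈ [7/10, 37/40) → index 7
j=8: u_8=499/540 ∈ [7/10, 37/40) → index 7

0 2 3 4 5 6 7 7 7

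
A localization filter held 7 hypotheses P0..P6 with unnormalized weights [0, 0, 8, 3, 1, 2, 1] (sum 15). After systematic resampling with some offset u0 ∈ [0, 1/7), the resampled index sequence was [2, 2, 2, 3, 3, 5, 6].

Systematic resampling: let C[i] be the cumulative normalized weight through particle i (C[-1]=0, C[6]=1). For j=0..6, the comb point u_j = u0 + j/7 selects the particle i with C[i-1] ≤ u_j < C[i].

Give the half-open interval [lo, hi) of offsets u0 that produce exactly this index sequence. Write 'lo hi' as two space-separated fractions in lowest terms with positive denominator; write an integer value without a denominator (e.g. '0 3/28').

11/105 1/7

C = [0, 0, 8/15, 11/15, 4/5, 14/15, 1]
j=0 picked index 2: u0 ∈ [0, 8/15)
j=1 picked index 2: u0 ∈ [-1/7, 41/105)
j=2 picked index 2: u0 ∈ [-2/7, 26/105)
j=3 picked index 3: u0 ∈ [11/105, 32/105)
j=4 picked index 3: u0 ∈ [-4/105, 17/105)
j=5 picked index 5: u0 ∈ [3/35, 23/105)
j=6 picked index 6: u0 ∈ [8/105, 1/7)
intersection: [11/105, 1/7)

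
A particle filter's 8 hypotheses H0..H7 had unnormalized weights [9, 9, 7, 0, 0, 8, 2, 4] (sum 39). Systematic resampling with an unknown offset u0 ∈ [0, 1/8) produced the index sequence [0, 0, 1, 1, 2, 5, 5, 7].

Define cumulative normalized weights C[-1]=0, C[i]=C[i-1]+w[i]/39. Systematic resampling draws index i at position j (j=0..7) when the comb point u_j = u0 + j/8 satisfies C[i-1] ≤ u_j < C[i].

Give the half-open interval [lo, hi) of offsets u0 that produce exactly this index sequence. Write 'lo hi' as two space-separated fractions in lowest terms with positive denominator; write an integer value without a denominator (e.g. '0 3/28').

C = [3/13, 6/13, 25/39, 25/39, 25/39, 11/13, 35/39, 1]
j=0 picked index 0: u0 ∈ [0, 3/13)
j=1 picked index 0: u0 ∈ [-1/8, 11/104)
j=2 picked index 1: u0 ∈ [-1/52, 11/52)
j=3 picked index 1: u0 ∈ [-15/104, 9/104)
j=4 picked index 2: u0 ∈ [-1/26, 11/78)
j=5 picked index 5: u0 ∈ [5/312, 23/104)
j=6 picked index 5: u0 ∈ [-17/156, 5/52)
j=7 picked index 7: u0 ∈ [7/312, 1/8)
intersection: [7/312, 9/104)

7/312 9/104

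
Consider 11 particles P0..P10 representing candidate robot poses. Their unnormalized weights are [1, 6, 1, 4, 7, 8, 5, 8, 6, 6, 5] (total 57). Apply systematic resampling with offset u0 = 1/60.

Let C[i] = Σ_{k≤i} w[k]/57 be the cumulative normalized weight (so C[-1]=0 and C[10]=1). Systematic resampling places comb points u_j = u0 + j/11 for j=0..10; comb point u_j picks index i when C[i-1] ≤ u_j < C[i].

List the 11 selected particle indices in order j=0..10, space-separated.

0 1 3 4 5 5 7 7 8 9 10

C = [1/57, 7/57, 8/57, 4/19, 1/3, 9/19, 32/57, 40/57, 46/57, 52/57, 1]
j=0: u_0=1/60 ∈ [0, 1/57) → index 0
j=1: u_1=71/660 ∈ [1/57, 7/57) → index 1
j=2: u_2=131/660 ∈ [8/57, 4/19) → index 3
j=3: u_3=191/660 ∈ [4/19, 1/3) → index 4
j=4: u_4=251/660 ∈ [1/3, 9/19) → index 5
j=5: u_5=311/660 ∈ [1/3, 9/19) → index 5
j=6: u_6=371/660 ∈ [32/57, 40/57) → index 7
j=7: u_7=431/660 ∈ [32/57, 40/57) → index 7
j=8: u_8=491/660 ∈ [40/57, 46/57) → index 8
j=9: u_9=551/660 ∈ [46/57, 52/57) → index 9
j=10: u_10=611/660 ∈ [52/57, 1) → index 10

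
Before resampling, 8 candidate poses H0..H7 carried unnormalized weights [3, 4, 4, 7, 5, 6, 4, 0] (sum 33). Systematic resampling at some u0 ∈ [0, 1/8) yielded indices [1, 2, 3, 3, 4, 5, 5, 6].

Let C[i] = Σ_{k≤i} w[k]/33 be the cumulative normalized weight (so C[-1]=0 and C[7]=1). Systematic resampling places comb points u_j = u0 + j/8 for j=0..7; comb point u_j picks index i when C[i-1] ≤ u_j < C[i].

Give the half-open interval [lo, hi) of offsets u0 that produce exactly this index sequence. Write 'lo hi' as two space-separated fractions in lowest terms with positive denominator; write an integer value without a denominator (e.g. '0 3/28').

1/11 1/8

C = [1/11, 7/33, 1/3, 6/11, 23/33, 29/33, 1, 1]
j=0 picked index 1: u0 ∈ [1/11, 7/33)
j=1 picked index 2: u0 ∈ [23/264, 5/24)
j=2 picked index 3: u0 ∈ [1/12, 13/44)
j=3 picked index 3: u0 ∈ [-1/24, 15/88)
j=4 picked index 4: u0 ∈ [1/22, 13/66)
j=5 picked index 5: u0 ∈ [19/264, 67/264)
j=6 picked index 5: u0 ∈ [-7/132, 17/132)
j=7 picked index 6: u0 ∈ [1/264, 1/8)
intersection: [1/11, 1/8)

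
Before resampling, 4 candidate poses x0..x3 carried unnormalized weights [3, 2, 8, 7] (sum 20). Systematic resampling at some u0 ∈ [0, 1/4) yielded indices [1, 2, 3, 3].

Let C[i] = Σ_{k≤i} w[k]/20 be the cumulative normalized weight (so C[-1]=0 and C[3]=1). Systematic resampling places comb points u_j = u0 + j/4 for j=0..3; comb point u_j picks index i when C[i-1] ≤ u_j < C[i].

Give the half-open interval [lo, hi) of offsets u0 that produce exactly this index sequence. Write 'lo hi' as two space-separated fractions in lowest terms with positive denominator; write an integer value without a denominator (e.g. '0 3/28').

C = [3/20, 1/4, 13/20, 1]
j=0 picked index 1: u0 ∈ [3/20, 1/4)
j=1 picked index 2: u0 ∈ [0, 2/5)
j=2 picked index 3: u0 ∈ [3/20, 1/2)
j=3 picked index 3: u0 ∈ [-1/10, 1/4)
intersection: [3/20, 1/4)

3/20 1/4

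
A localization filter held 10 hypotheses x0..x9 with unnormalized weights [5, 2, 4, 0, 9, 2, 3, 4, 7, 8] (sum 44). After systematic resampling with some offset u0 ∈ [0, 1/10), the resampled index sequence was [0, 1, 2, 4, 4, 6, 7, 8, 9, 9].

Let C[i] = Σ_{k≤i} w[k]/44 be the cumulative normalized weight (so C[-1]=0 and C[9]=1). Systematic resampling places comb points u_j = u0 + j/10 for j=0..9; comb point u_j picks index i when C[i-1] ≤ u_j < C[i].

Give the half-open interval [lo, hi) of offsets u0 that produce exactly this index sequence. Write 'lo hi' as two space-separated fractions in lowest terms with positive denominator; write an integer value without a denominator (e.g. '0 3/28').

1/55 1/20

C = [5/44, 7/44, 1/4, 1/4, 5/11, 1/2, 25/44, 29/44, 9/11, 1]
j=0 picked index 0: u0 ∈ [0, 5/44)
j=1 picked index 1: u0 ∈ [3/220, 13/220)
j=2 picked index 2: u0 ∈ [-9/220, 1/20)
j=3 picked index 4: u0 ∈ [-1/20, 17/110)
j=4 picked index 4: u0 ∈ [-3/20, 3/55)
j=5 picked index 6: u0 ∈ [0, 3/44)
j=6 picked index 7: u0 ∈ [-7/220, 13/220)
j=7 picked index 8: u0 ∈ [-9/220, 13/110)
j=8 picked index 9: u0 ∈ [1/55, 1/5)
j=9 picked index 9: u0 ∈ [-9/110, 1/10)
intersection: [1/55, 1/20)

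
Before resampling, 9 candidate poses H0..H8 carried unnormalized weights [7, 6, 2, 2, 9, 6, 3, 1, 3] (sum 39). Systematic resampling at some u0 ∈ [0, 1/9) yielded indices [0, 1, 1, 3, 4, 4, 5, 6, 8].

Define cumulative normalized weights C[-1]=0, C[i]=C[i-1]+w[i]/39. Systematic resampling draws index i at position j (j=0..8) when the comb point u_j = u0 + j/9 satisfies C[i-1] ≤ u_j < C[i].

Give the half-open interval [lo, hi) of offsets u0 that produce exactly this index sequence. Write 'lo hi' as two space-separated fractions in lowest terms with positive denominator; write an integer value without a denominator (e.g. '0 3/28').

8/117 4/39

C = [7/39, 1/3, 5/13, 17/39, 2/3, 32/39, 35/39, 12/13, 1]
j=0 picked index 0: u0 ∈ [0, 7/39)
j=1 picked index 1: u0 ∈ [8/117, 2/9)
j=2 picked index 1: u0 ∈ [-5/117, 1/9)
j=3 picked index 3: u0 ∈ [2/39, 4/39)
j=4 picked index 4: u0 ∈ [-1/117, 2/9)
j=5 picked index 4: u0 ∈ [-14/117, 1/9)
j=6 picked index 5: u0 ∈ [0, 2/13)
j=7 picked index 6: u0 ∈ [5/117, 14/117)
j=8 picked index 8: u0 ∈ [4/117, 1/9)
intersection: [8/117, 4/39)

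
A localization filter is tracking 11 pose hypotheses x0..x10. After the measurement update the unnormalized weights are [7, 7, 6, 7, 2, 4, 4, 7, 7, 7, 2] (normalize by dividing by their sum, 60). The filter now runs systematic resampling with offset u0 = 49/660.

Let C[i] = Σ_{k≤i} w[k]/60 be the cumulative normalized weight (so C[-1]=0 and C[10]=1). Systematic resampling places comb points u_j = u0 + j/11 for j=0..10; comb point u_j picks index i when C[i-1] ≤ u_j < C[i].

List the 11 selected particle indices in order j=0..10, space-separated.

0 1 2 3 3 5 7 7 8 9 10

C = [7/60, 7/30, 1/3, 9/20, 29/60, 11/20, 37/60, 11/15, 17/20, 29/30, 1]
j=0: u_0=49/660 ∈ [0, 7/60) → index 0
j=1: u_1=109/660 ∈ [7/60, 7/30) → index 1
j=2: u_2=169/660 ∈ [7/30, 1/3) → index 2
j=3: u_3=229/660 ∈ [1/3, 9/20) → index 3
j=4: u_4=289/660 ∈ [1/3, 9/20) → index 3
j=5: u_5=349/660 ∈ [29/60, 11/20) → index 5
j=6: u_6=409/660 ∈ [37/60, 11/15) → index 7
j=7: u_7=469/660 ∈ [37/60, 11/15) → index 7
j=8: u_8=529/660 ∈ [11/15, 17/20) → index 8
j=9: u_9=589/660 ∈ [17/20, 29/30) → index 9
j=10: u_10=59/60 ∈ [29/30, 1) → index 10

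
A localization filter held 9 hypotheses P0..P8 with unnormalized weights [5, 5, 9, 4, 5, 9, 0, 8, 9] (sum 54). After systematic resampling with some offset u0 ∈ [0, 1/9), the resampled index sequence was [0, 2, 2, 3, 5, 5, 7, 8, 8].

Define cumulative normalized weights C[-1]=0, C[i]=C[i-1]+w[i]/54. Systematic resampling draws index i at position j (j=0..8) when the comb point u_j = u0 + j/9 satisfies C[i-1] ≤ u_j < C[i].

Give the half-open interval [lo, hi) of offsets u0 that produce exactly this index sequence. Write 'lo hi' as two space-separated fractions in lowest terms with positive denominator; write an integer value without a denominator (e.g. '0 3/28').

C = [5/54, 5/27, 19/54, 23/54, 14/27, 37/54, 37/54, 5/6, 1]
j=0 picked index 0: u0 ∈ [0, 5/54)
j=1 picked index 2: u0 ∈ [2/27, 13/54)
j=2 picked index 2: u0 ∈ [-1/27, 7/54)
j=3 picked index 3: u0 ∈ [1/54, 5/54)
j=4 picked index 5: u0 ∈ [2/27, 13/54)
j=5 picked index 5: u0 ∈ [-1/27, 7/54)
j=6 picked index 7: u0 ∈ [1/54, 1/6)
j=7 picked index 8: u0 ∈ [1/18, 2/9)
j=8 picked index 8: u0 ∈ [-1/18, 1/9)
intersection: [2/27, 5/54)

2/27 5/54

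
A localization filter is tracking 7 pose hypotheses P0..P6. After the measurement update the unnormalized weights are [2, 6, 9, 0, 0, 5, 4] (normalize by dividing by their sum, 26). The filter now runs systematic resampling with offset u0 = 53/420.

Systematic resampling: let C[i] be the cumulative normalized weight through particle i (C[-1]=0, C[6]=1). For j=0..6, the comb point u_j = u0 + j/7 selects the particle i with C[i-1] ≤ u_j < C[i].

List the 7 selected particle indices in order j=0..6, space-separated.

C = [1/13, 4/13, 17/26, 17/26, 17/26, 11/13, 1]
j=0: u_0=53/420 ∈ [1/13, 4/13) → index 1
j=1: u_1=113/420 ∈ [1/13, 4/13) → index 1
j=2: u_2=173/420 ∈ [4/13, 17/26) → index 2
j=3: u_3=233/420 ∈ [4/13, 17/26) → index 2
j=4: u_4=293/420 ∈ [17/26, 11/13) → index 5
j=5: u_5=353/420 ∈ [17/26, 11/13) → index 5
j=6: u_6=59/60 ∈ [11/13, 1) → index 6

1 1 2 2 5 5 6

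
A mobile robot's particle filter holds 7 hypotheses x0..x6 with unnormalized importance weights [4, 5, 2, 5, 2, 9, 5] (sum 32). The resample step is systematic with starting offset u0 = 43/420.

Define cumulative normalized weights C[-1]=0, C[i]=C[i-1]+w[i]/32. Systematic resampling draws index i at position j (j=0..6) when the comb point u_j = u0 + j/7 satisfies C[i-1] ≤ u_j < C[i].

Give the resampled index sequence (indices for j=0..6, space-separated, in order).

0 1 3 4 5 5 6

C = [1/8, 9/32, 11/32, 1/2, 9/16, 27/32, 1]
j=0: u_0=43/420 ∈ [0, 1/8) → index 0
j=1: u_1=103/420 ∈ [1/8, 9/32) → index 1
j=2: u_2=163/420 ∈ [11/32, 1/2) → index 3
j=3: u_3=223/420 ∈ [1/2, 9/16) → index 4
j=4: u_4=283/420 ∈ [9/16, 27/32) → index 5
j=5: u_5=49/60 ∈ [9/16, 27/32) → index 5
j=6: u_6=403/420 ∈ [27/32, 1) → index 6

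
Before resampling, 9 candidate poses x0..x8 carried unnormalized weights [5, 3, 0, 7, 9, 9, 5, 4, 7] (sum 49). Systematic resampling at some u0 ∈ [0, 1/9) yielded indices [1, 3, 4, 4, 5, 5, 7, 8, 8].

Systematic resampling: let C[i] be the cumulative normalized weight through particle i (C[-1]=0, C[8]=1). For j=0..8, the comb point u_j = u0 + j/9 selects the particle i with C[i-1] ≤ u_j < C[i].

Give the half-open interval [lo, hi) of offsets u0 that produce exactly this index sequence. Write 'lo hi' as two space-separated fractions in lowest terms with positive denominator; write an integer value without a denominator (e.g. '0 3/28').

16/147 1/9

C = [5/49, 8/49, 8/49, 15/49, 24/49, 33/49, 38/49, 6/7, 1]
j=0 picked index 1: u0 ∈ [5/49, 8/49)
j=1 picked index 3: u0 ∈ [23/441, 86/441)
j=2 picked index 4: u0 ∈ [37/441, 118/441)
j=3 picked index 4: u0 ∈ [-4/147, 23/147)
j=4 picked index 5: u0 ∈ [20/441, 101/441)
j=5 picked index 5: u0 ∈ [-29/441, 52/441)
j=6 picked index 7: u0 ∈ [16/147, 4/21)
j=7 picked index 8: u0 ∈ [5/63, 2/9)
j=8 picked index 8: u0 ∈ [-2/63, 1/9)
intersection: [16/147, 1/9)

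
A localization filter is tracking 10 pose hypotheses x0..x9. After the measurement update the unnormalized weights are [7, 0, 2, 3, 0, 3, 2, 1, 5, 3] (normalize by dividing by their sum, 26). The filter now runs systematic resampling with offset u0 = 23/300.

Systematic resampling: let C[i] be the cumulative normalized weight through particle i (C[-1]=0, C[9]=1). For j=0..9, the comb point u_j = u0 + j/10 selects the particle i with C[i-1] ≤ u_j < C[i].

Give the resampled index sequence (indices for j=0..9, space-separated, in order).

C = [7/26, 7/26, 9/26, 6/13, 6/13, 15/26, 17/26, 9/13, 23/26, 1]
j=0: u_0=23/300 ∈ [0, 7/26) → index 0
j=1: u_1=53/300 ∈ [0, 7/26) → index 0
j=2: u_2=83/300 ∈ [7/26, 9/26) → index 2
j=3: u_3=113/300 ∈ [9/26, 6/13) → index 3
j=4: u_4=143/300 ∈ [6/13, 15/26) → index 5
j=5: u_5=173/300 ∈ [6/13, 15/26) → index 5
j=6: u_6=203/300 ∈ [17/26, 9/13) → index 7
j=7: u_7=233/300 ∈ [9/13, 23/26) → index 8
j=8: u_8=263/300 ∈ [9/13, 23/26) → index 8
j=9: u_9=293/300 ∈ [23/26, 1) → index 9

0 0 2 3 5 5 7 8 8 9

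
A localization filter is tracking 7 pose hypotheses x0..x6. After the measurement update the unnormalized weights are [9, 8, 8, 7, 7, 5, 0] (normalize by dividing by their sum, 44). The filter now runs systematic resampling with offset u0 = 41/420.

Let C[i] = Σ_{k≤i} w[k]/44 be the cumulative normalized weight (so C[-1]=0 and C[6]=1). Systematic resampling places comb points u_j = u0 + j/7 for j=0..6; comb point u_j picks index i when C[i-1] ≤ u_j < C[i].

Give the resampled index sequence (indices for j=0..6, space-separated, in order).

C = [9/44, 17/44, 25/44, 8/11, 39/44, 1, 1]
j=0: u_0=41/420 ∈ [0, 9/44) → index 0
j=1: u_1=101/420 ∈ [9/44, 17/44) → index 1
j=2: u_2=23/60 ∈ [9/44, 17/44) → index 1
j=3: u_3=221/420 ∈ [17/44, 25/44) → index 2
j=4: u_4=281/420 ∈ [25/44, 8/11) → index 3
j=5: u_5=341/420 ∈ [8/11, 39/44) → index 4
j=6: u_6=401/420 ∈ [39/44, 1) → index 5

0 1 1 2 3 4 5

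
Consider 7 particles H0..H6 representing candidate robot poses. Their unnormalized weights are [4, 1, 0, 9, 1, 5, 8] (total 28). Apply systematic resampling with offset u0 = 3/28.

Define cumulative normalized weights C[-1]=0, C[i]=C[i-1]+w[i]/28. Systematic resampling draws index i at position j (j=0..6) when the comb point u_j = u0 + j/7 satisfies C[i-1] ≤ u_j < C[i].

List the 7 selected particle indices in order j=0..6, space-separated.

0 3 3 5 5 6 6

C = [1/7, 5/28, 5/28, 1/2, 15/28, 5/7, 1]
j=0: u_0=3/28 ∈ [0, 1/7) → index 0
j=1: u_1=1/4 ∈ [5/28, 1/2) → index 3
j=2: u_2=11/28 ∈ [5/28, 1/2) → index 3
j=3: u_3=15/28 ∈ [15/28, 5/7) → index 5
j=4: u_4=19/28 ∈ [15/28, 5/7) → index 5
j=5: u_5=23/28 ∈ [5/7, 1) → index 6
j=6: u_6=27/28 ∈ [5/7, 1) → index 6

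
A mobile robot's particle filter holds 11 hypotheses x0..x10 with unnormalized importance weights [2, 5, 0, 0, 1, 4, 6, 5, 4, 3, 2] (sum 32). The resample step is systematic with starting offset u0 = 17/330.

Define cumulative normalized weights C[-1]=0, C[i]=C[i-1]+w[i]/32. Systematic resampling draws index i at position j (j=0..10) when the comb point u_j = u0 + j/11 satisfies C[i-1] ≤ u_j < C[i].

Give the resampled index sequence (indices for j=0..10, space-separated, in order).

C = [1/16, 7/32, 7/32, 7/32, 1/4, 3/8, 9/16, 23/32, 27/32, 15/16, 1]
j=0: u_0=17/330 ∈ [0, 1/16) → index 0
j=1: u_1=47/330 ∈ [1/16, 7/32) → index 1
j=2: u_2=7/30 ∈ [7/32, 1/4) → index 4
j=3: u_3=107/330 ∈ [1/4, 3/8) → index 5
j=4: u_4=137/330 ∈ [3/8, 9/16) → index 6
j=5: u_5=167/330 ∈ [3/8, 9/16) → index 6
j=6: u_6=197/330 ∈ [9/16, 23/32) → index 7
j=7: u_7=227/330 ∈ [9/16, 23/32) → index 7
j=8: u_8=257/330 ∈ [23/32, 27/32) → index 8
j=9: u_9=287/330 ∈ [27/32, 15/16) → index 9
j=10: u_10=317/330 ∈ [15/16, 1) → index 10

0 1 4 5 6 6 7 7 8 9 10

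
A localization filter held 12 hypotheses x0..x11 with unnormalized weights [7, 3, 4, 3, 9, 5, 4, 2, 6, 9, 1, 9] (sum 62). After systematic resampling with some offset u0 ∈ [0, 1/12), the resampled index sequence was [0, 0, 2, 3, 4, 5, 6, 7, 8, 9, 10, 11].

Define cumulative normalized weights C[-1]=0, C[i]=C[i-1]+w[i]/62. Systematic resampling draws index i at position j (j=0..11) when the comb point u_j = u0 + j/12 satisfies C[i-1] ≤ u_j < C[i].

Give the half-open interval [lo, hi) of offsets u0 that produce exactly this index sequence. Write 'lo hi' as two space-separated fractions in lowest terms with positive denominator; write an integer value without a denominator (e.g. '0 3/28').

C = [7/62, 5/31, 7/31, 17/62, 13/31, 1/2, 35/62, 37/62, 43/62, 26/31, 53/62, 1]
j=0 picked index 0: u0 ∈ [0, 7/62)
j=1 picked index 0: u0 ∈ [-1/12, 11/372)
j=2 picked index 2: u0 ∈ [-1/186, 11/186)
j=3 picked index 3: u0 ∈ [-3/124, 3/124)
j=4 picked index 4: u0 ∈ [-11/186, 8/93)
j=5 picked index 5: u0 ∈ [1/372, 1/12)
j=6 picked index 6: u0 ∈ [0, 2/31)
j=7 picked index 7: u0 ∈ [-7/372, 5/372)
j=8 picked index 8: u0 ∈ [-13/186, 5/186)
j=9 picked index 9: u0 ∈ [-7/124, 11/124)
j=10 picked index 10: u0 ∈ [1/186, 2/93)
j=11 picked index 11: u0 ∈ [-23/372, 1/12)
intersection: [1/186, 5/372)

1/186 5/372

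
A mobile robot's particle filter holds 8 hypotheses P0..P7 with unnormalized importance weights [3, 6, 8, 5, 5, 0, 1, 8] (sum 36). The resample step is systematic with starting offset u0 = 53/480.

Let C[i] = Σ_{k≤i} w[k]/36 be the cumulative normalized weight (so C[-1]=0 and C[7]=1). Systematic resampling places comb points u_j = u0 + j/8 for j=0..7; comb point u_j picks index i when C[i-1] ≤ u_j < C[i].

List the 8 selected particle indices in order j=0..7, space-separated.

1 1 2 3 3 4 7 7

C = [1/12, 1/4, 17/36, 11/18, 3/4, 3/4, 7/9, 1]
j=0: u_0=53/480 ∈ [1/12, 1/4) → index 1
j=1: u_1=113/480 ∈ [1/12, 1/4) → index 1
j=2: u_2=173/480 ∈ [1/4, 17/36) → index 2
j=3: u_3=233/480 ∈ [17/36, 11/18) → index 3
j=4: u_4=293/480 ∈ [17/36, 11/18) → index 3
j=5: u_5=353/480 ∈ [11/18, 3/4) → index 4
j=6: u_6=413/480 ∈ [7/9, 1) → index 7
j=7: u_7=473/480 ∈ [7/9, 1) → index 7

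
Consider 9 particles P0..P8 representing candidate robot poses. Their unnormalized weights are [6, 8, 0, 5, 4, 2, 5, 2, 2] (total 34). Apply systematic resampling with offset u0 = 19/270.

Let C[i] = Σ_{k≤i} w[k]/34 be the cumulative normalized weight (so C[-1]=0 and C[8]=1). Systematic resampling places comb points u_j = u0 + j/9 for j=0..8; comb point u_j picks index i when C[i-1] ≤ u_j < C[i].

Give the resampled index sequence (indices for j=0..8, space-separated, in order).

0 1 1 1 3 4 6 6 8

C = [3/17, 7/17, 7/17, 19/34, 23/34, 25/34, 15/17, 16/17, 1]
j=0: u_0=19/270 ∈ [0, 3/17) → index 0
j=1: u_1=49/270 ∈ [3/17, 7/17) → index 1
j=2: u_2=79/270 ∈ [3/17, 7/17) → index 1
j=3: u_3=109/270 ∈ [3/17, 7/17) → index 1
j=4: u_4=139/270 ∈ [7/17, 19/34) → index 3
j=5: u_5=169/270 ∈ [19/34, 23/34) → index 4
j=6: u_6=199/270 ∈ [25/34, 15/17) → index 6
j=7: u_7=229/270 ∈ [25/34, 15/17) → index 6
j=8: u_8=259/270 ∈ [16/17, 1) → index 8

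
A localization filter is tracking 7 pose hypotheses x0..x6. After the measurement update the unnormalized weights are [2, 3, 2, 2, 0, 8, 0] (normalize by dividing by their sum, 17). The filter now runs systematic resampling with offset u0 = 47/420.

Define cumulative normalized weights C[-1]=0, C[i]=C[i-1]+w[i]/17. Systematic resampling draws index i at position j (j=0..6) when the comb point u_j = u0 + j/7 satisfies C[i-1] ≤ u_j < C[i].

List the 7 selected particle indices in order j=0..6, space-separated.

C = [2/17, 5/17, 7/17, 9/17, 9/17, 1, 1]
j=0: u_0=47/420 ∈ [0, 2/17) → index 0
j=1: u_1=107/420 ∈ [2/17, 5/17) → index 1
j=2: u_2=167/420 ∈ [5/17, 7/17) → index 2
j=3: u_3=227/420 ∈ [9/17, 1) → index 5
j=4: u_4=41/60 ∈ [9/17, 1) → index 5
j=5: u_5=347/420 ∈ [9/17, 1) → index 5
j=6: u_6=407/420 ∈ [9/17, 1) → index 5

0 1 2 5 5 5 5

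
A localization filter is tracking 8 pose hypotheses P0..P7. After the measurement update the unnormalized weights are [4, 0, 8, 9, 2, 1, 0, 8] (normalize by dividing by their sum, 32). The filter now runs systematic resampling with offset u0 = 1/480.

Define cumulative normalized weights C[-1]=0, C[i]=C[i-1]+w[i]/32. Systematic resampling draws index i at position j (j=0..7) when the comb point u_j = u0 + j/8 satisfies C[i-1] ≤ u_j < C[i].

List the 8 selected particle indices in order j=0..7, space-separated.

0 2 2 3 3 3 7 7

C = [1/8, 1/8, 3/8, 21/32, 23/32, 3/4, 3/4, 1]
j=0: u_0=1/480 ∈ [0, 1/8) → index 0
j=1: u_1=61/480 ∈ [1/8, 3/8) → index 2
j=2: u_2=121/480 ∈ [1/8, 3/8) → index 2
j=3: u_3=181/480 ∈ [3/8, 21/32) → index 3
j=4: u_4=241/480 ∈ [3/8, 21/32) → index 3
j=5: u_5=301/480 ∈ [3/8, 21/32) → index 3
j=6: u_6=361/480 ∈ [3/4, 1) → index 7
j=7: u_7=421/480 ∈ [3/4, 1) → index 7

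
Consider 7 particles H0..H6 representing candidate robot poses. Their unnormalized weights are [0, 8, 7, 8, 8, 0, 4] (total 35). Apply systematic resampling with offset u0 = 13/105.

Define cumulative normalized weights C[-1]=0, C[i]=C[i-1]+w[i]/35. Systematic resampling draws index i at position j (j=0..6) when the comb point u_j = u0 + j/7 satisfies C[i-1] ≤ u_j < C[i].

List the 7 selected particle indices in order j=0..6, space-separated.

C = [0, 8/35, 3/7, 23/35, 31/35, 31/35, 1]
j=0: u_0=13/105 ∈ [0, 8/35) → index 1
j=1: u_1=4/15 ∈ [8/35, 3/7) → index 2
j=2: u_2=43/105 ∈ [8/35, 3/7) → index 2
j=3: u_3=58/105 ∈ [3/7, 23/35) → index 3
j=4: u_4=73/105 ∈ [23/35, 31/35) → index 4
j=5: u_5=88/105 ∈ [23/35, 31/35) → index 4
j=6: u_6=103/105 ∈ [31/35, 1) → index 6

1 2 2 3 4 4 6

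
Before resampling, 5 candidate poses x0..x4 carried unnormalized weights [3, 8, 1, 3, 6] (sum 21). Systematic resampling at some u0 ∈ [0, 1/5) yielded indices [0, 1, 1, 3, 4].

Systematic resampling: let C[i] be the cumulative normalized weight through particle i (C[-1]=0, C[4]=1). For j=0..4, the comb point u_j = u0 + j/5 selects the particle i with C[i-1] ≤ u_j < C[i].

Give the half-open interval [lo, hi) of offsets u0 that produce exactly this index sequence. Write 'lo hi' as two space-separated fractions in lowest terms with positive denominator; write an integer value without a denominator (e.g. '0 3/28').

C = [1/7, 11/21, 4/7, 5/7, 1]
j=0 picked index 0: u0 ∈ [0, 1/7)
j=1 picked index 1: u0 ∈ [-2/35, 34/105)
j=2 picked index 1: u0 ∈ [-9/35, 13/105)
j=3 picked index 3: u0 ∈ [-1/35, 4/35)
j=4 picked index 4: u0 ∈ [-3/35, 1/5)
intersection: [0, 4/35)

0 4/35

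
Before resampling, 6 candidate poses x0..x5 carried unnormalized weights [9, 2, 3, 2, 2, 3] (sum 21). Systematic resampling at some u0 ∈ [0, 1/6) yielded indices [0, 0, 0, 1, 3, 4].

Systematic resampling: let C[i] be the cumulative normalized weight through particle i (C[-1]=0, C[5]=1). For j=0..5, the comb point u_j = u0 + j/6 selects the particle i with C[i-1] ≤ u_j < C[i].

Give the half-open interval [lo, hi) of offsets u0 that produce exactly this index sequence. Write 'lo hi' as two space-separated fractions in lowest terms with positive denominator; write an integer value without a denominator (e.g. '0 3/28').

C = [3/7, 11/21, 2/3, 16/21, 6/7, 1]
j=0 picked index 0: u0 ∈ [0, 3/7)
j=1 picked index 0: u0 ∈ [-1/6, 11/42)
j=2 picked index 0: u0 ∈ [-1/3, 2/21)
j=3 picked index 1: u0 ∈ [-1/14, 1/42)
j=4 picked index 3: u0 ∈ [0, 2/21)
j=5 picked index 4: u0 ∈ [-1/14, 1/42)
intersection: [0, 1/42)

0 1/42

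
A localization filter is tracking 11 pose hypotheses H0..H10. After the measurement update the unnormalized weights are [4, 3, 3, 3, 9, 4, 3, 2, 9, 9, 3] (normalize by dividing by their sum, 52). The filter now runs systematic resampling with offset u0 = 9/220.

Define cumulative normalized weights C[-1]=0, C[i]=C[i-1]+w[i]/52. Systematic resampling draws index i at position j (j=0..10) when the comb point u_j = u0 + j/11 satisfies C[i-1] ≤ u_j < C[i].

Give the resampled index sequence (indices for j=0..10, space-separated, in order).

0 1 3 4 4 5 7 8 8 9 10

C = [1/13, 7/52, 5/26, 1/4, 11/26, 1/2, 29/52, 31/52, 10/13, 49/52, 1]
j=0: u_0=9/220 ∈ [0, 1/13) → index 0
j=1: u_1=29/220 ∈ [1/13, 7/52) → index 1
j=2: u_2=49/220 ∈ [5/26, 1/4) → index 3
j=3: u_3=69/220 ∈ [1/4, 11/26) → index 4
j=4: u_4=89/220 ∈ [1/4, 11/26) → index 4
j=5: u_5=109/220 ∈ [11/26, 1/2) → index 5
j=6: u_6=129/220 ∈ [29/52, 31/52) → index 7
j=7: u_7=149/220 ∈ [31/52, 10/13) → index 8
j=8: u_8=169/220 ∈ [31/52, 10/13) → index 8
j=9: u_9=189/220 ∈ [10/13, 49/52) → index 9
j=10: u_10=19/20 ∈ [49/52, 1) → index 10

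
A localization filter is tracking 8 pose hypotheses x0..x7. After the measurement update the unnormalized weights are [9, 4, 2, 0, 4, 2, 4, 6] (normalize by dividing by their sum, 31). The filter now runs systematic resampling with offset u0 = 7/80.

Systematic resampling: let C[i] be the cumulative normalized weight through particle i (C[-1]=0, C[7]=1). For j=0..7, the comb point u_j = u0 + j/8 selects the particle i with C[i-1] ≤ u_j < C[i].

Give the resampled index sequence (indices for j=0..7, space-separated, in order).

C = [9/31, 13/31, 15/31, 15/31, 19/31, 21/31, 25/31, 1]
j=0: u_0=7/80 ∈ [0, 9/31) → index 0
j=1: u_1=17/80 ∈ [0, 9/31) → index 0
j=2: u_2=27/80 ∈ [9/31, 13/31) → index 1
j=3: u_3=37/80 ∈ [13/31, 15/31) → index 2
j=4: u_4=47/80 ∈ [15/31, 19/31) → index 4
j=5: u_5=57/80 ∈ [21/31, 25/31) → index 6
j=6: u_6=67/80 ∈ [25/31, 1) → index 7
j=7: u_7=77/80 ∈ [25/31, 1) → index 7

0 0 1 2 4 6 7 7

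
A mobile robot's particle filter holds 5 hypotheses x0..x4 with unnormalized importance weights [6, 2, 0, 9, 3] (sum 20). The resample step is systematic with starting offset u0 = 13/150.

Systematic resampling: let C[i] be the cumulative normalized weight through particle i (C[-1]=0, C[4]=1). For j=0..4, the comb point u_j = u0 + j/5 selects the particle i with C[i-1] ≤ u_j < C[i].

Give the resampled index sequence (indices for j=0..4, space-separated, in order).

0 0 3 3 4

C = [3/10, 2/5, 2/5, 17/20, 1]
j=0: u_0=13/150 ∈ [0, 3/10) → index 0
j=1: u_1=43/150 ∈ [0, 3/10) → index 0
j=2: u_2=73/150 ∈ [2/5, 17/20) → index 3
j=3: u_3=103/150 ∈ [2/5, 17/20) → index 3
j=4: u_4=133/150 ∈ [17/20, 1) → index 4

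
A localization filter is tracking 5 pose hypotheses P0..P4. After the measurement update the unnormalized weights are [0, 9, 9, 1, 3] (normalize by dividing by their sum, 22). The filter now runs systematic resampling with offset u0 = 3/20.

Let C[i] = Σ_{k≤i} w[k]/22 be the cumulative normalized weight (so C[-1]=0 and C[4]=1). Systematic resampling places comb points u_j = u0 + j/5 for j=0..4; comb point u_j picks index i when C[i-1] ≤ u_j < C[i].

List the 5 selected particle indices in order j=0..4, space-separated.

C = [0, 9/22, 9/11, 19/22, 1]
j=0: u_0=3/20 ∈ [0, 9/22) → index 1
j=1: u_1=7/20 ∈ [0, 9/22) → index 1
j=2: u_2=11/20 ∈ [9/22, 9/11) → index 2
j=3: u_3=3/4 ∈ [9/22, 9/11) → index 2
j=4: u_4=19/20 ∈ [19/22, 1) → index 4

1 1 2 2 4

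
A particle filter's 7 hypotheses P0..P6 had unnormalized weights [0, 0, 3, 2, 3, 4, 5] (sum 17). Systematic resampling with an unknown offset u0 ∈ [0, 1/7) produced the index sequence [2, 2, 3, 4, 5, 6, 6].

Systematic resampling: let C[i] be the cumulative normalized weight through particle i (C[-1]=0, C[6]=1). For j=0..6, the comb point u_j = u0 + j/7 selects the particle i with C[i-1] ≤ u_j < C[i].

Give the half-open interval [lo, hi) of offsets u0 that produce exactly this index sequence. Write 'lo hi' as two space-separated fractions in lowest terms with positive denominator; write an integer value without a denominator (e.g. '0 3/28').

0 1/119

C = [0, 0, 3/17, 5/17, 8/17, 12/17, 1]
j=0 picked index 2: u0 ∈ [0, 3/17)
j=1 picked index 2: u0 ∈ [-1/7, 4/119)
j=2 picked index 3: u0 ∈ [-13/119, 1/119)
j=3 picked index 4: u0 ∈ [-16/119, 5/119)
j=4 picked index 5: u0 ∈ [-12/119, 16/119)
j=5 picked index 6: u0 ∈ [-1/119, 2/7)
j=6 picked index 6: u0 ∈ [-18/119, 1/7)
intersection: [0, 1/119)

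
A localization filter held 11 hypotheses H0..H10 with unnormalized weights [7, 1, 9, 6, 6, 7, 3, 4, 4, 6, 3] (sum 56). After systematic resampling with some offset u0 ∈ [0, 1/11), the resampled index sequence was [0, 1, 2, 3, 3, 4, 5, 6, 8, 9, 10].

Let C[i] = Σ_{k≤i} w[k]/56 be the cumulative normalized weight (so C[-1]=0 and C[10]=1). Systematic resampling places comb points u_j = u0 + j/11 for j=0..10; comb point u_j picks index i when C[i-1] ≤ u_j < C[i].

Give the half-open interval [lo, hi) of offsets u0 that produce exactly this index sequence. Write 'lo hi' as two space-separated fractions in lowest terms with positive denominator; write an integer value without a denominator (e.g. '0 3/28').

C = [1/8, 1/7, 17/56, 23/56, 29/56, 9/14, 39/56, 43/56, 47/56, 53/56, 1]
j=0 picked index 0: u0 ∈ [0, 1/8)
j=1 picked index 1: u0 ∈ [3/88, 4/77)
j=2 picked index 2: u0 ∈ [-3/77, 75/616)
j=3 picked index 3: u0 ∈ [19/616, 85/616)
j=4 picked index 3: u0 ∈ [-37/616, 29/616)
j=5 picked index 4: u0 ∈ [-27/616, 39/616)
j=6 picked index 5: u0 ∈ [-17/616, 15/154)
j=7 picked index 6: u0 ∈ [1/154, 37/616)
j=8 picked index 8: u0 ∈ [25/616, 69/616)
j=9 picked index 9: u0 ∈ [13/616, 79/616)
j=10 picked index 10: u0 ∈ [23/616, 1/11)
intersection: [25/616, 29/616)

25/616 29/616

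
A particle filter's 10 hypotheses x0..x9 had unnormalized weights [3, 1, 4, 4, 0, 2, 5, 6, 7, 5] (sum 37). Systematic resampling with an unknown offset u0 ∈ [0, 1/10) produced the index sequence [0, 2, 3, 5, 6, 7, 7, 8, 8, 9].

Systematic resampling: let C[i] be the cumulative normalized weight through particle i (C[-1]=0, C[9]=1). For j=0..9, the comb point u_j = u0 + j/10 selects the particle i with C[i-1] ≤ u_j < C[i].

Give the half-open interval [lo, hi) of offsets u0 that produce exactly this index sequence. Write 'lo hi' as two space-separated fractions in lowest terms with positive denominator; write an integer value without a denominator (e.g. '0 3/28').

9/370 12/185

C = [3/37, 4/37, 8/37, 12/37, 12/37, 14/37, 19/37, 25/37, 32/37, 1]
j=0 picked index 0: u0 ∈ [0, 3/37)
j=1 picked index 2: u0 ∈ [3/370, 43/370)
j=2 picked index 3: u0 ∈ [3/185, 23/185)
j=3 picked index 5: u0 ∈ [9/370, 29/370)
j=4 picked index 6: u0 ∈ [-4/185, 21/185)
j=5 picked index 7: u0 ∈ [1/74, 13/74)
j=6 picked index 7: u0 ∈ [-16/185, 14/185)
j=7 picked index 8: u0 ∈ [-9/370, 61/370)
j=8 picked index 8: u0 ∈ [-23/185, 12/185)
j=9 picked index 9: u0 ∈ [-13/370, 1/10)
intersection: [9/370, 12/185)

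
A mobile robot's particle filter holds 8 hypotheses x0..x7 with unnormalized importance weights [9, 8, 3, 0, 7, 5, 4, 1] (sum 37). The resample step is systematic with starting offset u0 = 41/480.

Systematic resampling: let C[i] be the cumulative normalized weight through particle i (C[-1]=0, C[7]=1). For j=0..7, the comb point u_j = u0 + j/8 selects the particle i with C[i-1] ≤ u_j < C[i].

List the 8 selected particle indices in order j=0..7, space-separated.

0 0 1 2 4 4 5 6

C = [9/37, 17/37, 20/37, 20/37, 27/37, 32/37, 36/37, 1]
j=0: u_0=41/480 ∈ [0, 9/37) → index 0
j=1: u_1=101/480 ∈ [0, 9/37) → index 0
j=2: u_2=161/480 ∈ [9/37, 17/37) → index 1
j=3: u_3=221/480 ∈ [17/37, 20/37) → index 2
j=4: u_4=281/480 ∈ [20/37, 27/37) → index 4
j=5: u_5=341/480 ∈ [20/37, 27/37) → index 4
j=6: u_6=401/480 ∈ [27/37, 32/37) → index 5
j=7: u_7=461/480 ∈ [32/37, 36/37) → index 6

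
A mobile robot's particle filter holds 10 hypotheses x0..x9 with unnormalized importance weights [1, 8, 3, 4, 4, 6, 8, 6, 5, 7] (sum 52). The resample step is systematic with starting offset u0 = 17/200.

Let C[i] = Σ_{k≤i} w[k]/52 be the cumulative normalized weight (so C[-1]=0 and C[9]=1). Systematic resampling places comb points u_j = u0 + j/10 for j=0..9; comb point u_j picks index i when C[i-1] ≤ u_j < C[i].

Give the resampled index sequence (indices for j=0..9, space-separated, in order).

1 2 3 5 5 6 7 8 9 9

C = [1/52, 9/52, 3/13, 4/13, 5/13, 1/2, 17/26, 10/13, 45/52, 1]
j=0: u_0=17/200 ∈ [1/52, 9/52) → index 1
j=1: u_1=37/200 ∈ [9/52, 3/13) → index 2
j=2: u_2=57/200 ∈ [3/13, 4/13) → index 3
j=3: u_3=77/200 ∈ [5/13, 1/2) → index 5
j=4: u_4=97/200 ∈ [5/13, 1/2) → index 5
j=5: u_5=117/200 ∈ [1/2, 17/26) → index 6
j=6: u_6=137/200 ∈ [17/26, 10/13) → index 7
j=7: u_7=157/200 ∈ [10/13, 45/52) → index 8
j=8: u_8=177/200 ∈ [45/52, 1) → index 9
j=9: u_9=197/200 ∈ [45/52, 1) → index 9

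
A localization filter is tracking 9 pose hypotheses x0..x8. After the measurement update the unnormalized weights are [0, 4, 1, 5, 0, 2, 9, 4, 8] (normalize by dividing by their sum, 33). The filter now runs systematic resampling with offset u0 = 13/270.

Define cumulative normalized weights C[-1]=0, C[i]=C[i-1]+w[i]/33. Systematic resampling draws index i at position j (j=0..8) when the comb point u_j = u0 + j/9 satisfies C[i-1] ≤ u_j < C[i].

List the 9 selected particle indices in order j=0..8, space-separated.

C = [0, 4/33, 5/33, 10/33, 10/33, 4/11, 7/11, 25/33, 1]
j=0: u_0=13/270 ∈ [0, 4/33) → index 1
j=1: u_1=43/270 ∈ [5/33, 10/33) → index 3
j=2: u_2=73/270 ∈ [5/33, 10/33) → index 3
j=3: u_3=103/270 ∈ [4/11, 7/11) → index 6
j=4: u_4=133/270 ∈ [4/11, 7/11) → index 6
j=5: u_5=163/270 ∈ [4/11, 7/11) → index 6
j=6: u_6=193/270 ∈ [7/11, 25/33) → index 7
j=7: u_7=223/270 ∈ [25/33, 1) → index 8
j=8: u_8=253/270 ∈ [25/33, 1) → index 8

1 3 3 6 6 6 7 8 8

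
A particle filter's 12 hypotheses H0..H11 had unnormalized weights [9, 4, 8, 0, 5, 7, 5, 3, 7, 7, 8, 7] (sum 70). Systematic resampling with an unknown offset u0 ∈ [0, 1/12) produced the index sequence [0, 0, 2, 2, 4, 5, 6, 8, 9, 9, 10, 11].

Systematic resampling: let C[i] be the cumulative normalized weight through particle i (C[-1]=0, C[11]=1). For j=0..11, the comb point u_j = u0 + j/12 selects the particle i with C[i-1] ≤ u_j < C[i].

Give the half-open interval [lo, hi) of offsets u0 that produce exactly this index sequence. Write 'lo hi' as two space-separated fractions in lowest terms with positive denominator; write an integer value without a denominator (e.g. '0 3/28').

2/105 1/28

C = [9/70, 13/70, 3/10, 3/10, 13/35, 33/70, 19/35, 41/70, 24/35, 11/14, 9/10, 1]
j=0 picked index 0: u0 ∈ [0, 9/70)
j=1 picked index 0: u0 ∈ [-1/12, 19/420)
j=2 picked index 2: u0 ∈ [2/105, 2/15)
j=3 picked index 2: u0 ∈ [-9/140, 1/20)
j=4 picked index 4: u0 ∈ [-1/30, 4/105)
j=5 picked index 5: u0 ∈ [-19/420, 23/420)
j=6 picked index 6: u0 ∈ [-1/35, 3/70)
j=7 picked index 8: u0 ∈ [1/420, 43/420)
j=8 picked index 9: u0 ∈ [2/105, 5/42)
j=9 picked index 9: u0 ∈ [-9/140, 1/28)
j=10 picked index 10: u0 ∈ [-1/21, 1/15)
j=11 picked index 11: u0 ∈ [-1/60, 1/12)
intersection: [2/105, 1/28)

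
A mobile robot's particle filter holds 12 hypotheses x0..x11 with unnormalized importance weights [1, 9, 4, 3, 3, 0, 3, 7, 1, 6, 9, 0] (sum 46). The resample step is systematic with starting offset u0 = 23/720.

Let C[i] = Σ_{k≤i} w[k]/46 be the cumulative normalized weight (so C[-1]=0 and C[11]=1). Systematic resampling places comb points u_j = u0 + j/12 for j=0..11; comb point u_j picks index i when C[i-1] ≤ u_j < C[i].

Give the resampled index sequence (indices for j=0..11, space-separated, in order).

C = [1/46, 5/23, 7/23, 17/46, 10/23, 10/23, 1/2, 15/23, 31/46, 37/46, 1, 1]
j=0: u_0=23/720 ∈ [1/46, 5/23) → index 1
j=1: u_1=83/720 ∈ [1/46, 5/23) → index 1
j=2: u_2=143/720 ∈ [1/46, 5/23) → index 1
j=3: u_3=203/720 ∈ [5/23, 7/23) → index 2
j=4: u_4=263/720 ∈ [7/23, 17/46) → index 3
j=5: u_5=323/720 ∈ [10/23, 1/2) → index 6
j=6: u_6=383/720 ∈ [1/2, 15/23) → index 7
j=7: u_7=443/720 ∈ [1/2, 15/23) → index 7
j=8: u_8=503/720 ∈ [31/46, 37/46) → index 9
j=9: u_9=563/720 ∈ [31/46, 37/46) → index 9
j=10: u_10=623/720 ∈ [37/46, 1) → index 10
j=11: u_11=683/720 ∈ [37/46, 1) → index 10

1 1 1 2 3 6 7 7 9 9 10 10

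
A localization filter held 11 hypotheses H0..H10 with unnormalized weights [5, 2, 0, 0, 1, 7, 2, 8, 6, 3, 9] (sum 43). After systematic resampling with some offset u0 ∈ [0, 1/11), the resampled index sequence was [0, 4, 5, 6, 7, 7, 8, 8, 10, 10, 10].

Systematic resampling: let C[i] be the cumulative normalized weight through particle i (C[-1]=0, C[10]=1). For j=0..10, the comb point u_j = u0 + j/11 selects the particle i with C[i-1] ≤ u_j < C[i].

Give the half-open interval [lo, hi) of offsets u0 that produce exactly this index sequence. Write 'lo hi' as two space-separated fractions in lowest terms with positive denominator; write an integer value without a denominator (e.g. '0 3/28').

36/473 40/473

C = [5/43, 7/43, 7/43, 7/43, 8/43, 15/43, 17/43, 25/43, 31/43, 34/43, 1]
j=0 picked index 0: u0 ∈ [0, 5/43)
j=1 picked index 4: u0 ∈ [34/473, 45/473)
j=2 picked index 5: u0 ∈ [2/473, 79/473)
j=3 picked index 6: u0 ∈ [36/473, 58/473)
j=4 picked index 7: u0 ∈ [15/473, 103/473)
j=5 picked index 7: u0 ∈ [-28/473, 60/473)
j=6 picked index 8: u0 ∈ [17/473, 83/473)
j=7 picked index 8: u0 ∈ [-26/473, 40/473)
j=8 picked index 10: u0 ∈ [30/473, 3/11)
j=9 picked index 10: u0 ∈ [-13/473, 2/11)
j=10 picked index 10: u0 ∈ [-56/473, 1/11)
intersection: [36/473, 40/473)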